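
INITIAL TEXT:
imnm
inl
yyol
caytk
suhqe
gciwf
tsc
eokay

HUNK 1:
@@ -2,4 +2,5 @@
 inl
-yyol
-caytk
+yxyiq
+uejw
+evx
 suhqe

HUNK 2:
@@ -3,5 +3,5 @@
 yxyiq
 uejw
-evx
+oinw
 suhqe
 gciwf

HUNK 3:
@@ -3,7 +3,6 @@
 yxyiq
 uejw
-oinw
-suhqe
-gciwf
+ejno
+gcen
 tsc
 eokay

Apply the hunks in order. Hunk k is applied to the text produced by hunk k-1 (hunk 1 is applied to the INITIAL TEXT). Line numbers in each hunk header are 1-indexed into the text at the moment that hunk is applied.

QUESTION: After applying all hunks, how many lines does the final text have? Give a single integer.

Answer: 8

Derivation:
Hunk 1: at line 2 remove [yyol,caytk] add [yxyiq,uejw,evx] -> 9 lines: imnm inl yxyiq uejw evx suhqe gciwf tsc eokay
Hunk 2: at line 3 remove [evx] add [oinw] -> 9 lines: imnm inl yxyiq uejw oinw suhqe gciwf tsc eokay
Hunk 3: at line 3 remove [oinw,suhqe,gciwf] add [ejno,gcen] -> 8 lines: imnm inl yxyiq uejw ejno gcen tsc eokay
Final line count: 8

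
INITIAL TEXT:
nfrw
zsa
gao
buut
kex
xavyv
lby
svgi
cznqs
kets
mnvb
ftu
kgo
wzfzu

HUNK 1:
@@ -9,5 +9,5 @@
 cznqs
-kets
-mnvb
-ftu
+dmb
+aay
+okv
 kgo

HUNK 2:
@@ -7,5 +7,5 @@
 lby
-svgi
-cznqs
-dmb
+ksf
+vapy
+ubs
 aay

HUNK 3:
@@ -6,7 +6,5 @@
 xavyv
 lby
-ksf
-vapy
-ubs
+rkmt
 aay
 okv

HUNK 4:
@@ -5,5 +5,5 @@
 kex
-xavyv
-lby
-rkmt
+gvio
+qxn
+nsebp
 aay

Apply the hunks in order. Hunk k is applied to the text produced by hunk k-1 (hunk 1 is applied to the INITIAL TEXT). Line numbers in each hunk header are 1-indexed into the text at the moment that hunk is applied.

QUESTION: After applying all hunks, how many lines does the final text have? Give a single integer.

Answer: 12

Derivation:
Hunk 1: at line 9 remove [kets,mnvb,ftu] add [dmb,aay,okv] -> 14 lines: nfrw zsa gao buut kex xavyv lby svgi cznqs dmb aay okv kgo wzfzu
Hunk 2: at line 7 remove [svgi,cznqs,dmb] add [ksf,vapy,ubs] -> 14 lines: nfrw zsa gao buut kex xavyv lby ksf vapy ubs aay okv kgo wzfzu
Hunk 3: at line 6 remove [ksf,vapy,ubs] add [rkmt] -> 12 lines: nfrw zsa gao buut kex xavyv lby rkmt aay okv kgo wzfzu
Hunk 4: at line 5 remove [xavyv,lby,rkmt] add [gvio,qxn,nsebp] -> 12 lines: nfrw zsa gao buut kex gvio qxn nsebp aay okv kgo wzfzu
Final line count: 12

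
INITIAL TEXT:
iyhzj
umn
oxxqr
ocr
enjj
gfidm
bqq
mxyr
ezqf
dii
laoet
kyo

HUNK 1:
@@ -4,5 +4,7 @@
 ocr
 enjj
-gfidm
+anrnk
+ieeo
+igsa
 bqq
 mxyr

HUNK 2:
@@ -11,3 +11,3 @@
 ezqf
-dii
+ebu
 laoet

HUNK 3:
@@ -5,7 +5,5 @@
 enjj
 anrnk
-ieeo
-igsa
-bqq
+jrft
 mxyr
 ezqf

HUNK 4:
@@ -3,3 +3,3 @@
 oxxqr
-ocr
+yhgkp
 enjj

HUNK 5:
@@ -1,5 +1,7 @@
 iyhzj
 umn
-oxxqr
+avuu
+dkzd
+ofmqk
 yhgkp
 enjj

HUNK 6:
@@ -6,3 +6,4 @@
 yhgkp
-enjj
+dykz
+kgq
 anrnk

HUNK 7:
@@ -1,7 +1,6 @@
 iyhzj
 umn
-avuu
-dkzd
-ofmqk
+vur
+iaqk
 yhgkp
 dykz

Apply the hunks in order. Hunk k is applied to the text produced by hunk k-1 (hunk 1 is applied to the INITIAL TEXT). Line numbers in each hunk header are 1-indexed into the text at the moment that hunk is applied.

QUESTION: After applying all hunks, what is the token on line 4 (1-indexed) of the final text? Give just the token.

Answer: iaqk

Derivation:
Hunk 1: at line 4 remove [gfidm] add [anrnk,ieeo,igsa] -> 14 lines: iyhzj umn oxxqr ocr enjj anrnk ieeo igsa bqq mxyr ezqf dii laoet kyo
Hunk 2: at line 11 remove [dii] add [ebu] -> 14 lines: iyhzj umn oxxqr ocr enjj anrnk ieeo igsa bqq mxyr ezqf ebu laoet kyo
Hunk 3: at line 5 remove [ieeo,igsa,bqq] add [jrft] -> 12 lines: iyhzj umn oxxqr ocr enjj anrnk jrft mxyr ezqf ebu laoet kyo
Hunk 4: at line 3 remove [ocr] add [yhgkp] -> 12 lines: iyhzj umn oxxqr yhgkp enjj anrnk jrft mxyr ezqf ebu laoet kyo
Hunk 5: at line 1 remove [oxxqr] add [avuu,dkzd,ofmqk] -> 14 lines: iyhzj umn avuu dkzd ofmqk yhgkp enjj anrnk jrft mxyr ezqf ebu laoet kyo
Hunk 6: at line 6 remove [enjj] add [dykz,kgq] -> 15 lines: iyhzj umn avuu dkzd ofmqk yhgkp dykz kgq anrnk jrft mxyr ezqf ebu laoet kyo
Hunk 7: at line 1 remove [avuu,dkzd,ofmqk] add [vur,iaqk] -> 14 lines: iyhzj umn vur iaqk yhgkp dykz kgq anrnk jrft mxyr ezqf ebu laoet kyo
Final line 4: iaqk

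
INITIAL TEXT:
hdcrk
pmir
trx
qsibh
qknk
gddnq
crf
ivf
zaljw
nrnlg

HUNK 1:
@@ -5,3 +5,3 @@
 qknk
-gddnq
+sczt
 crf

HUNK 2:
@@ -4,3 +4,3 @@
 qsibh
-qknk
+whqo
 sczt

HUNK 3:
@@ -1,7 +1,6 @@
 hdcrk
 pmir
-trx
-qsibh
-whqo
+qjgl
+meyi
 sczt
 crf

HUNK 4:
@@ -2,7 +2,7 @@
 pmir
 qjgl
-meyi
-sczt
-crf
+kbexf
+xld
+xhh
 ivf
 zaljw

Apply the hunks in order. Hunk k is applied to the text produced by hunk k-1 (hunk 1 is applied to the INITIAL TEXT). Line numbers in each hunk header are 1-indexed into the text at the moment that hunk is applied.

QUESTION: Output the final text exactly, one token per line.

Hunk 1: at line 5 remove [gddnq] add [sczt] -> 10 lines: hdcrk pmir trx qsibh qknk sczt crf ivf zaljw nrnlg
Hunk 2: at line 4 remove [qknk] add [whqo] -> 10 lines: hdcrk pmir trx qsibh whqo sczt crf ivf zaljw nrnlg
Hunk 3: at line 1 remove [trx,qsibh,whqo] add [qjgl,meyi] -> 9 lines: hdcrk pmir qjgl meyi sczt crf ivf zaljw nrnlg
Hunk 4: at line 2 remove [meyi,sczt,crf] add [kbexf,xld,xhh] -> 9 lines: hdcrk pmir qjgl kbexf xld xhh ivf zaljw nrnlg

Answer: hdcrk
pmir
qjgl
kbexf
xld
xhh
ivf
zaljw
nrnlg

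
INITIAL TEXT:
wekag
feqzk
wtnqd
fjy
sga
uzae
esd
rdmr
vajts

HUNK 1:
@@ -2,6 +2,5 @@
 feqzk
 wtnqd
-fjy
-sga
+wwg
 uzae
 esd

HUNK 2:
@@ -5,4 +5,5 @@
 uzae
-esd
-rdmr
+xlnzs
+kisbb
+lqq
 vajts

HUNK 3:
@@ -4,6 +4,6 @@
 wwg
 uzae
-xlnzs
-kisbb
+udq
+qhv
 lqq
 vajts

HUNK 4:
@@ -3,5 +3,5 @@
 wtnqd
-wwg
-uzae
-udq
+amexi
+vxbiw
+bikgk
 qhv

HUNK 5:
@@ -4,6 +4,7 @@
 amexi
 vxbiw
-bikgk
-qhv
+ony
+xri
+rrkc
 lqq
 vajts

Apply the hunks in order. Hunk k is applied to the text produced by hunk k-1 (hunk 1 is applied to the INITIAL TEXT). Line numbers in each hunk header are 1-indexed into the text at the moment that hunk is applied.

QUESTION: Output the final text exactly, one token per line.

Hunk 1: at line 2 remove [fjy,sga] add [wwg] -> 8 lines: wekag feqzk wtnqd wwg uzae esd rdmr vajts
Hunk 2: at line 5 remove [esd,rdmr] add [xlnzs,kisbb,lqq] -> 9 lines: wekag feqzk wtnqd wwg uzae xlnzs kisbb lqq vajts
Hunk 3: at line 4 remove [xlnzs,kisbb] add [udq,qhv] -> 9 lines: wekag feqzk wtnqd wwg uzae udq qhv lqq vajts
Hunk 4: at line 3 remove [wwg,uzae,udq] add [amexi,vxbiw,bikgk] -> 9 lines: wekag feqzk wtnqd amexi vxbiw bikgk qhv lqq vajts
Hunk 5: at line 4 remove [bikgk,qhv] add [ony,xri,rrkc] -> 10 lines: wekag feqzk wtnqd amexi vxbiw ony xri rrkc lqq vajts

Answer: wekag
feqzk
wtnqd
amexi
vxbiw
ony
xri
rrkc
lqq
vajts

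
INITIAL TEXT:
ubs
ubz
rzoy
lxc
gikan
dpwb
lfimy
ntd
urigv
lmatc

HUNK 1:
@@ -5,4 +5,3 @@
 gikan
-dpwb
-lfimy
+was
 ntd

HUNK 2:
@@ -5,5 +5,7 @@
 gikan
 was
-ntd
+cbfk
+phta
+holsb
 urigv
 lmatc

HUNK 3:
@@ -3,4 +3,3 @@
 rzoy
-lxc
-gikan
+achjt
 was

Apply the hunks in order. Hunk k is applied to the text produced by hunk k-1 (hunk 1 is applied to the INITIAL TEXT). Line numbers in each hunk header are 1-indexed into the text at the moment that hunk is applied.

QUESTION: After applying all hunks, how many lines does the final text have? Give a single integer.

Answer: 10

Derivation:
Hunk 1: at line 5 remove [dpwb,lfimy] add [was] -> 9 lines: ubs ubz rzoy lxc gikan was ntd urigv lmatc
Hunk 2: at line 5 remove [ntd] add [cbfk,phta,holsb] -> 11 lines: ubs ubz rzoy lxc gikan was cbfk phta holsb urigv lmatc
Hunk 3: at line 3 remove [lxc,gikan] add [achjt] -> 10 lines: ubs ubz rzoy achjt was cbfk phta holsb urigv lmatc
Final line count: 10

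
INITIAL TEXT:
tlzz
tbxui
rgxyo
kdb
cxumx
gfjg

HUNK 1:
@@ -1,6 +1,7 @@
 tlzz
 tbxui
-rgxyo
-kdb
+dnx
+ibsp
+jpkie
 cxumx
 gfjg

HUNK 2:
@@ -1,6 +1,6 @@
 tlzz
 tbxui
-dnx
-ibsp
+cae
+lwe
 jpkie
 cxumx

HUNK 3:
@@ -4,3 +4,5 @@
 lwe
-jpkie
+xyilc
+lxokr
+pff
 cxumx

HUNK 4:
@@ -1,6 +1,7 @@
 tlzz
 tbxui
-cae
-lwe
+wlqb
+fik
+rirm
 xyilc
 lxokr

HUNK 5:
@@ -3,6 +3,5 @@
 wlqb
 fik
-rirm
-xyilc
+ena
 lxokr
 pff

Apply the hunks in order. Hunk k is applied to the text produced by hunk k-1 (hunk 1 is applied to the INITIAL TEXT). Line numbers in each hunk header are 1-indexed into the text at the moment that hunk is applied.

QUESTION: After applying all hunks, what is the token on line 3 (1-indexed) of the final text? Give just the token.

Answer: wlqb

Derivation:
Hunk 1: at line 1 remove [rgxyo,kdb] add [dnx,ibsp,jpkie] -> 7 lines: tlzz tbxui dnx ibsp jpkie cxumx gfjg
Hunk 2: at line 1 remove [dnx,ibsp] add [cae,lwe] -> 7 lines: tlzz tbxui cae lwe jpkie cxumx gfjg
Hunk 3: at line 4 remove [jpkie] add [xyilc,lxokr,pff] -> 9 lines: tlzz tbxui cae lwe xyilc lxokr pff cxumx gfjg
Hunk 4: at line 1 remove [cae,lwe] add [wlqb,fik,rirm] -> 10 lines: tlzz tbxui wlqb fik rirm xyilc lxokr pff cxumx gfjg
Hunk 5: at line 3 remove [rirm,xyilc] add [ena] -> 9 lines: tlzz tbxui wlqb fik ena lxokr pff cxumx gfjg
Final line 3: wlqb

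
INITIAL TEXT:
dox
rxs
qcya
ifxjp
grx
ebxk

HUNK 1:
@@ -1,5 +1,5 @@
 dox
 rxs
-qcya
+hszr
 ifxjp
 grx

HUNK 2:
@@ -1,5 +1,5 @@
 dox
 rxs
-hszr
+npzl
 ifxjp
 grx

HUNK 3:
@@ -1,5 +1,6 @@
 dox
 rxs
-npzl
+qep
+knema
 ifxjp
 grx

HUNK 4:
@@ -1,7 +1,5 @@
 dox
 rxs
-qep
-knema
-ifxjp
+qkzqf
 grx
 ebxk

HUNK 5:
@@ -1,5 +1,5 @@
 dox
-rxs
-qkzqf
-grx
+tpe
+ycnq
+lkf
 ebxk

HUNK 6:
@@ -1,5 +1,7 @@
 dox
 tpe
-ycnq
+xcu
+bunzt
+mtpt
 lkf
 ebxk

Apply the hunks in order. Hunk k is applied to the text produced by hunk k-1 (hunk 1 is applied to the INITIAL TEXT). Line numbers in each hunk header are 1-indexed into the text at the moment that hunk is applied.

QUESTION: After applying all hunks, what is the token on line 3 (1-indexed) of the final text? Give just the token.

Hunk 1: at line 1 remove [qcya] add [hszr] -> 6 lines: dox rxs hszr ifxjp grx ebxk
Hunk 2: at line 1 remove [hszr] add [npzl] -> 6 lines: dox rxs npzl ifxjp grx ebxk
Hunk 3: at line 1 remove [npzl] add [qep,knema] -> 7 lines: dox rxs qep knema ifxjp grx ebxk
Hunk 4: at line 1 remove [qep,knema,ifxjp] add [qkzqf] -> 5 lines: dox rxs qkzqf grx ebxk
Hunk 5: at line 1 remove [rxs,qkzqf,grx] add [tpe,ycnq,lkf] -> 5 lines: dox tpe ycnq lkf ebxk
Hunk 6: at line 1 remove [ycnq] add [xcu,bunzt,mtpt] -> 7 lines: dox tpe xcu bunzt mtpt lkf ebxk
Final line 3: xcu

Answer: xcu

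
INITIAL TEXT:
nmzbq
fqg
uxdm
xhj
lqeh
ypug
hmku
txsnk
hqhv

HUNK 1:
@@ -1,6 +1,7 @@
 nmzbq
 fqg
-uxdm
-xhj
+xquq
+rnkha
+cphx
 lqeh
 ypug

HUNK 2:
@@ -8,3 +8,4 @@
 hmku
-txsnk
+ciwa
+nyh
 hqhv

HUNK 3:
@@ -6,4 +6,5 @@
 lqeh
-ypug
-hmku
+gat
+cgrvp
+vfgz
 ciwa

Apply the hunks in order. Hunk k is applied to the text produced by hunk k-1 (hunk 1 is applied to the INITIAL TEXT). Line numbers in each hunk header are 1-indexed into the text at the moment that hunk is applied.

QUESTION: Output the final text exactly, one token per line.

Answer: nmzbq
fqg
xquq
rnkha
cphx
lqeh
gat
cgrvp
vfgz
ciwa
nyh
hqhv

Derivation:
Hunk 1: at line 1 remove [uxdm,xhj] add [xquq,rnkha,cphx] -> 10 lines: nmzbq fqg xquq rnkha cphx lqeh ypug hmku txsnk hqhv
Hunk 2: at line 8 remove [txsnk] add [ciwa,nyh] -> 11 lines: nmzbq fqg xquq rnkha cphx lqeh ypug hmku ciwa nyh hqhv
Hunk 3: at line 6 remove [ypug,hmku] add [gat,cgrvp,vfgz] -> 12 lines: nmzbq fqg xquq rnkha cphx lqeh gat cgrvp vfgz ciwa nyh hqhv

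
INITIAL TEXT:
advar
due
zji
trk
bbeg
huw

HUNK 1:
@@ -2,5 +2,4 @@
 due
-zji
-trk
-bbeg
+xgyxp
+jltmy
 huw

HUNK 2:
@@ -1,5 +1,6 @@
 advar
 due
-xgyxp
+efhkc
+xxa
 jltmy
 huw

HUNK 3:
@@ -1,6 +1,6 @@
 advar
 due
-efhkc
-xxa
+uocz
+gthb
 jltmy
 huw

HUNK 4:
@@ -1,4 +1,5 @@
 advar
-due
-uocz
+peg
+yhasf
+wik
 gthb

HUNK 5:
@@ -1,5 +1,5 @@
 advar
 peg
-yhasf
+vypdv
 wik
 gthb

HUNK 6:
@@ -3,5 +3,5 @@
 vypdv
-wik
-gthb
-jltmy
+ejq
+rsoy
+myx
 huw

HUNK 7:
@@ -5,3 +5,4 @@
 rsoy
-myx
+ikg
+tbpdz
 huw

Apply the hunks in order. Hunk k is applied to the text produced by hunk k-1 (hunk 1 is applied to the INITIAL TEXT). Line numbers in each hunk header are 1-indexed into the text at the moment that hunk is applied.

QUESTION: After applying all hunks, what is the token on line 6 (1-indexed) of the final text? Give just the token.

Hunk 1: at line 2 remove [zji,trk,bbeg] add [xgyxp,jltmy] -> 5 lines: advar due xgyxp jltmy huw
Hunk 2: at line 1 remove [xgyxp] add [efhkc,xxa] -> 6 lines: advar due efhkc xxa jltmy huw
Hunk 3: at line 1 remove [efhkc,xxa] add [uocz,gthb] -> 6 lines: advar due uocz gthb jltmy huw
Hunk 4: at line 1 remove [due,uocz] add [peg,yhasf,wik] -> 7 lines: advar peg yhasf wik gthb jltmy huw
Hunk 5: at line 1 remove [yhasf] add [vypdv] -> 7 lines: advar peg vypdv wik gthb jltmy huw
Hunk 6: at line 3 remove [wik,gthb,jltmy] add [ejq,rsoy,myx] -> 7 lines: advar peg vypdv ejq rsoy myx huw
Hunk 7: at line 5 remove [myx] add [ikg,tbpdz] -> 8 lines: advar peg vypdv ejq rsoy ikg tbpdz huw
Final line 6: ikg

Answer: ikg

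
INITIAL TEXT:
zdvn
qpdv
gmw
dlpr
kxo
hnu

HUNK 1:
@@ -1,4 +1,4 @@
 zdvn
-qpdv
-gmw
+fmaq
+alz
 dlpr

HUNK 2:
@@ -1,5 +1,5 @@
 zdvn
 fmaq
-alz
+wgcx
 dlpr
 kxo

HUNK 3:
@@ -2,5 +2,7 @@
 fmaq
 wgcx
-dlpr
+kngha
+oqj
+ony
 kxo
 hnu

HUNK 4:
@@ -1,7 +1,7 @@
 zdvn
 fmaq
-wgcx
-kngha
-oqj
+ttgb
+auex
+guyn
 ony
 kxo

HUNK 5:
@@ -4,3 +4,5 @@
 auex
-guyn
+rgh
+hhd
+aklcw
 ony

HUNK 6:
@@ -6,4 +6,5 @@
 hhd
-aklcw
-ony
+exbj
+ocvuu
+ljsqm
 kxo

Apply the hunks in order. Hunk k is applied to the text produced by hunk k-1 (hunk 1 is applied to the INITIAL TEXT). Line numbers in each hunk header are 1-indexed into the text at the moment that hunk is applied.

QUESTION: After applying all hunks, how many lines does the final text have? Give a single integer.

Answer: 11

Derivation:
Hunk 1: at line 1 remove [qpdv,gmw] add [fmaq,alz] -> 6 lines: zdvn fmaq alz dlpr kxo hnu
Hunk 2: at line 1 remove [alz] add [wgcx] -> 6 lines: zdvn fmaq wgcx dlpr kxo hnu
Hunk 3: at line 2 remove [dlpr] add [kngha,oqj,ony] -> 8 lines: zdvn fmaq wgcx kngha oqj ony kxo hnu
Hunk 4: at line 1 remove [wgcx,kngha,oqj] add [ttgb,auex,guyn] -> 8 lines: zdvn fmaq ttgb auex guyn ony kxo hnu
Hunk 5: at line 4 remove [guyn] add [rgh,hhd,aklcw] -> 10 lines: zdvn fmaq ttgb auex rgh hhd aklcw ony kxo hnu
Hunk 6: at line 6 remove [aklcw,ony] add [exbj,ocvuu,ljsqm] -> 11 lines: zdvn fmaq ttgb auex rgh hhd exbj ocvuu ljsqm kxo hnu
Final line count: 11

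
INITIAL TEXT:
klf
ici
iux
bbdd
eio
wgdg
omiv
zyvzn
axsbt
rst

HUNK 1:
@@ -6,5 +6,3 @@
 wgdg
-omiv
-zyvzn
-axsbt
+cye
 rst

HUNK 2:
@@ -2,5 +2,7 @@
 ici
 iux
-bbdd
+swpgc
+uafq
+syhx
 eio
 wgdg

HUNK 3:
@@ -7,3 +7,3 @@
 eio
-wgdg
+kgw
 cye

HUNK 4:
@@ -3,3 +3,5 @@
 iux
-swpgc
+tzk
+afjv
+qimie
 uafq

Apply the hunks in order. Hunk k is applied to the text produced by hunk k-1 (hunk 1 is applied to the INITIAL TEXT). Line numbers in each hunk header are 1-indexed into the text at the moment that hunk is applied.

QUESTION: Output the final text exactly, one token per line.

Answer: klf
ici
iux
tzk
afjv
qimie
uafq
syhx
eio
kgw
cye
rst

Derivation:
Hunk 1: at line 6 remove [omiv,zyvzn,axsbt] add [cye] -> 8 lines: klf ici iux bbdd eio wgdg cye rst
Hunk 2: at line 2 remove [bbdd] add [swpgc,uafq,syhx] -> 10 lines: klf ici iux swpgc uafq syhx eio wgdg cye rst
Hunk 3: at line 7 remove [wgdg] add [kgw] -> 10 lines: klf ici iux swpgc uafq syhx eio kgw cye rst
Hunk 4: at line 3 remove [swpgc] add [tzk,afjv,qimie] -> 12 lines: klf ici iux tzk afjv qimie uafq syhx eio kgw cye rst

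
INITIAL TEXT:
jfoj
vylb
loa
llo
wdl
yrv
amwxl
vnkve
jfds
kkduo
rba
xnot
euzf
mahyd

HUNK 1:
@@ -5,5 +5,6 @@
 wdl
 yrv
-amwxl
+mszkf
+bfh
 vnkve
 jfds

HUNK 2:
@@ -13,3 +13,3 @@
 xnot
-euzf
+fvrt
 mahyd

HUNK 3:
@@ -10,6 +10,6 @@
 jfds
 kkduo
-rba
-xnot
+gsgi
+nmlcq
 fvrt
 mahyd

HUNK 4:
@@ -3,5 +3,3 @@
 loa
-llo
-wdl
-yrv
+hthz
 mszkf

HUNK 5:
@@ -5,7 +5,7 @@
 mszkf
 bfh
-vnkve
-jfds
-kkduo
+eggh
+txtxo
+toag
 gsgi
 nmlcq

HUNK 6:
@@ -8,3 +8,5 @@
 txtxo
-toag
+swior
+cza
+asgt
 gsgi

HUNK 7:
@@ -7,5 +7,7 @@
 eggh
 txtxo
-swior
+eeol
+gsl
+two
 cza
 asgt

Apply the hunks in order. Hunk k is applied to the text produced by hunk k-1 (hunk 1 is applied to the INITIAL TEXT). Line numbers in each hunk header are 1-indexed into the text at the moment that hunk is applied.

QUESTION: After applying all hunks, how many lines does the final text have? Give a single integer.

Hunk 1: at line 5 remove [amwxl] add [mszkf,bfh] -> 15 lines: jfoj vylb loa llo wdl yrv mszkf bfh vnkve jfds kkduo rba xnot euzf mahyd
Hunk 2: at line 13 remove [euzf] add [fvrt] -> 15 lines: jfoj vylb loa llo wdl yrv mszkf bfh vnkve jfds kkduo rba xnot fvrt mahyd
Hunk 3: at line 10 remove [rba,xnot] add [gsgi,nmlcq] -> 15 lines: jfoj vylb loa llo wdl yrv mszkf bfh vnkve jfds kkduo gsgi nmlcq fvrt mahyd
Hunk 4: at line 3 remove [llo,wdl,yrv] add [hthz] -> 13 lines: jfoj vylb loa hthz mszkf bfh vnkve jfds kkduo gsgi nmlcq fvrt mahyd
Hunk 5: at line 5 remove [vnkve,jfds,kkduo] add [eggh,txtxo,toag] -> 13 lines: jfoj vylb loa hthz mszkf bfh eggh txtxo toag gsgi nmlcq fvrt mahyd
Hunk 6: at line 8 remove [toag] add [swior,cza,asgt] -> 15 lines: jfoj vylb loa hthz mszkf bfh eggh txtxo swior cza asgt gsgi nmlcq fvrt mahyd
Hunk 7: at line 7 remove [swior] add [eeol,gsl,two] -> 17 lines: jfoj vylb loa hthz mszkf bfh eggh txtxo eeol gsl two cza asgt gsgi nmlcq fvrt mahyd
Final line count: 17

Answer: 17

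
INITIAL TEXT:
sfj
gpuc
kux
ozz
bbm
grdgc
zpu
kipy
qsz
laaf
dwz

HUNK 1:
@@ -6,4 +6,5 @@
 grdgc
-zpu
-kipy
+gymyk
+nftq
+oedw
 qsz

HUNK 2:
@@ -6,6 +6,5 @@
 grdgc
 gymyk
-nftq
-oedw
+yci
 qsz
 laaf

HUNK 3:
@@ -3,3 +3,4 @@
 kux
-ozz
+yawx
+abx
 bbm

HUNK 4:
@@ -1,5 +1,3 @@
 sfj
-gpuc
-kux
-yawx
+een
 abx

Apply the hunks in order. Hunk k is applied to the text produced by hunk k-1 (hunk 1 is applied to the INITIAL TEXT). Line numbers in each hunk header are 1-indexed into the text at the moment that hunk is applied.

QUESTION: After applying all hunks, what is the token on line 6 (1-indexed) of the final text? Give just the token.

Answer: gymyk

Derivation:
Hunk 1: at line 6 remove [zpu,kipy] add [gymyk,nftq,oedw] -> 12 lines: sfj gpuc kux ozz bbm grdgc gymyk nftq oedw qsz laaf dwz
Hunk 2: at line 6 remove [nftq,oedw] add [yci] -> 11 lines: sfj gpuc kux ozz bbm grdgc gymyk yci qsz laaf dwz
Hunk 3: at line 3 remove [ozz] add [yawx,abx] -> 12 lines: sfj gpuc kux yawx abx bbm grdgc gymyk yci qsz laaf dwz
Hunk 4: at line 1 remove [gpuc,kux,yawx] add [een] -> 10 lines: sfj een abx bbm grdgc gymyk yci qsz laaf dwz
Final line 6: gymyk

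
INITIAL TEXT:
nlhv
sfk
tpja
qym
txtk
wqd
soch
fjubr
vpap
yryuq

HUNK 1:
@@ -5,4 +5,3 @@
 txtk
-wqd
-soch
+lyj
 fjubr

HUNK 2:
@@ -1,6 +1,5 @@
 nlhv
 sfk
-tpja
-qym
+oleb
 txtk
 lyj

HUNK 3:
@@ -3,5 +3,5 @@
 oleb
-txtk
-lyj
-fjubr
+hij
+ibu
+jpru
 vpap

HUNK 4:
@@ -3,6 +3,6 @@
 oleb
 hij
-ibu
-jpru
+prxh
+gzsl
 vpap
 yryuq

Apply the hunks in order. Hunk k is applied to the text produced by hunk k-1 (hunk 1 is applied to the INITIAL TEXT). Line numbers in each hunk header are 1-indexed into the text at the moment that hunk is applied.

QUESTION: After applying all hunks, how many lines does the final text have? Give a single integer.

Answer: 8

Derivation:
Hunk 1: at line 5 remove [wqd,soch] add [lyj] -> 9 lines: nlhv sfk tpja qym txtk lyj fjubr vpap yryuq
Hunk 2: at line 1 remove [tpja,qym] add [oleb] -> 8 lines: nlhv sfk oleb txtk lyj fjubr vpap yryuq
Hunk 3: at line 3 remove [txtk,lyj,fjubr] add [hij,ibu,jpru] -> 8 lines: nlhv sfk oleb hij ibu jpru vpap yryuq
Hunk 4: at line 3 remove [ibu,jpru] add [prxh,gzsl] -> 8 lines: nlhv sfk oleb hij prxh gzsl vpap yryuq
Final line count: 8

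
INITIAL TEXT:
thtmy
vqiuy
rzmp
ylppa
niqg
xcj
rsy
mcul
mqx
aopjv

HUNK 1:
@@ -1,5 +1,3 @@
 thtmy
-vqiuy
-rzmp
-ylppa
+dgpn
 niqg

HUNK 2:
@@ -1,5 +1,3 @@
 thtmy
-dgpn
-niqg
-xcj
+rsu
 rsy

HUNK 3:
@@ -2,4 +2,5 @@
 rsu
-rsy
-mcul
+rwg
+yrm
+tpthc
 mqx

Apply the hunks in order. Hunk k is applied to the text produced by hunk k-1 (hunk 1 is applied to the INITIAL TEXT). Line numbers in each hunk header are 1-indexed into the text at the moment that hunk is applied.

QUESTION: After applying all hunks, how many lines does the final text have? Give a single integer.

Hunk 1: at line 1 remove [vqiuy,rzmp,ylppa] add [dgpn] -> 8 lines: thtmy dgpn niqg xcj rsy mcul mqx aopjv
Hunk 2: at line 1 remove [dgpn,niqg,xcj] add [rsu] -> 6 lines: thtmy rsu rsy mcul mqx aopjv
Hunk 3: at line 2 remove [rsy,mcul] add [rwg,yrm,tpthc] -> 7 lines: thtmy rsu rwg yrm tpthc mqx aopjv
Final line count: 7

Answer: 7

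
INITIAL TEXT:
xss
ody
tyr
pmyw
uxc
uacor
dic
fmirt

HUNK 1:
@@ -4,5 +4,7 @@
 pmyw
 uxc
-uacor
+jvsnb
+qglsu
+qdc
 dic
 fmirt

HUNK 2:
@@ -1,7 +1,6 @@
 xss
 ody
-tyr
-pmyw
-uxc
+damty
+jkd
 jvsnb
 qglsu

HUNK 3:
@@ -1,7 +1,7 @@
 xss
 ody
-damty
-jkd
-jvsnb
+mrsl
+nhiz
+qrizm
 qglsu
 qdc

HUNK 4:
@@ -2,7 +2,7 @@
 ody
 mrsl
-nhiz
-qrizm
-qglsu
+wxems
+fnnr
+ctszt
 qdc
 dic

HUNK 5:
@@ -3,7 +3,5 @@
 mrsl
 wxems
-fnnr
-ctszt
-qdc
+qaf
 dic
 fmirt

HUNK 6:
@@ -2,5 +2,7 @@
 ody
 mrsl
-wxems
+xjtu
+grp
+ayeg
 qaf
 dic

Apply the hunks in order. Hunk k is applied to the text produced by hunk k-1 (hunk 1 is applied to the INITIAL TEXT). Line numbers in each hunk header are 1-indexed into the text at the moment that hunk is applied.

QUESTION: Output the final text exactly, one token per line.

Answer: xss
ody
mrsl
xjtu
grp
ayeg
qaf
dic
fmirt

Derivation:
Hunk 1: at line 4 remove [uacor] add [jvsnb,qglsu,qdc] -> 10 lines: xss ody tyr pmyw uxc jvsnb qglsu qdc dic fmirt
Hunk 2: at line 1 remove [tyr,pmyw,uxc] add [damty,jkd] -> 9 lines: xss ody damty jkd jvsnb qglsu qdc dic fmirt
Hunk 3: at line 1 remove [damty,jkd,jvsnb] add [mrsl,nhiz,qrizm] -> 9 lines: xss ody mrsl nhiz qrizm qglsu qdc dic fmirt
Hunk 4: at line 2 remove [nhiz,qrizm,qglsu] add [wxems,fnnr,ctszt] -> 9 lines: xss ody mrsl wxems fnnr ctszt qdc dic fmirt
Hunk 5: at line 3 remove [fnnr,ctszt,qdc] add [qaf] -> 7 lines: xss ody mrsl wxems qaf dic fmirt
Hunk 6: at line 2 remove [wxems] add [xjtu,grp,ayeg] -> 9 lines: xss ody mrsl xjtu grp ayeg qaf dic fmirt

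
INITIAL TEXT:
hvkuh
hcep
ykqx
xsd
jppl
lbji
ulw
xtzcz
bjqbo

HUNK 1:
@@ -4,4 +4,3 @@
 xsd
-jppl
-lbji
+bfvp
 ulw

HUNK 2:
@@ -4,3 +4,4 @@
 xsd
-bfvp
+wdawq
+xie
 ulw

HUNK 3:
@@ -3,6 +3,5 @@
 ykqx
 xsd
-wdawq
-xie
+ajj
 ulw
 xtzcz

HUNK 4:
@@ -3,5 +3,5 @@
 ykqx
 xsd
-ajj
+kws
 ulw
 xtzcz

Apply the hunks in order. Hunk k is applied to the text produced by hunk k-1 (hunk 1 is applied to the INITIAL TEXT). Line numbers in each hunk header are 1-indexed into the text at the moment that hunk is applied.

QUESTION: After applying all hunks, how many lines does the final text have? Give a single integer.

Hunk 1: at line 4 remove [jppl,lbji] add [bfvp] -> 8 lines: hvkuh hcep ykqx xsd bfvp ulw xtzcz bjqbo
Hunk 2: at line 4 remove [bfvp] add [wdawq,xie] -> 9 lines: hvkuh hcep ykqx xsd wdawq xie ulw xtzcz bjqbo
Hunk 3: at line 3 remove [wdawq,xie] add [ajj] -> 8 lines: hvkuh hcep ykqx xsd ajj ulw xtzcz bjqbo
Hunk 4: at line 3 remove [ajj] add [kws] -> 8 lines: hvkuh hcep ykqx xsd kws ulw xtzcz bjqbo
Final line count: 8

Answer: 8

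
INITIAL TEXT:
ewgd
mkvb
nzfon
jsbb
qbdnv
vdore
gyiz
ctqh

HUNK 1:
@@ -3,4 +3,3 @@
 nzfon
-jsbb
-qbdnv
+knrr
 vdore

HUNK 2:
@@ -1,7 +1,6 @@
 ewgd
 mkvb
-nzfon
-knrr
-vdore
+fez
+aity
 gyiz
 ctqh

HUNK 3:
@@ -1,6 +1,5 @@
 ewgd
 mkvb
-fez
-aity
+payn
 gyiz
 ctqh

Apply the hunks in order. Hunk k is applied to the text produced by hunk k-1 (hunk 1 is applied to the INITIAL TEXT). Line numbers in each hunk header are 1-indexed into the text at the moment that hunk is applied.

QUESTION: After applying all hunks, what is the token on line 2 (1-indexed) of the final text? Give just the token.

Hunk 1: at line 3 remove [jsbb,qbdnv] add [knrr] -> 7 lines: ewgd mkvb nzfon knrr vdore gyiz ctqh
Hunk 2: at line 1 remove [nzfon,knrr,vdore] add [fez,aity] -> 6 lines: ewgd mkvb fez aity gyiz ctqh
Hunk 3: at line 1 remove [fez,aity] add [payn] -> 5 lines: ewgd mkvb payn gyiz ctqh
Final line 2: mkvb

Answer: mkvb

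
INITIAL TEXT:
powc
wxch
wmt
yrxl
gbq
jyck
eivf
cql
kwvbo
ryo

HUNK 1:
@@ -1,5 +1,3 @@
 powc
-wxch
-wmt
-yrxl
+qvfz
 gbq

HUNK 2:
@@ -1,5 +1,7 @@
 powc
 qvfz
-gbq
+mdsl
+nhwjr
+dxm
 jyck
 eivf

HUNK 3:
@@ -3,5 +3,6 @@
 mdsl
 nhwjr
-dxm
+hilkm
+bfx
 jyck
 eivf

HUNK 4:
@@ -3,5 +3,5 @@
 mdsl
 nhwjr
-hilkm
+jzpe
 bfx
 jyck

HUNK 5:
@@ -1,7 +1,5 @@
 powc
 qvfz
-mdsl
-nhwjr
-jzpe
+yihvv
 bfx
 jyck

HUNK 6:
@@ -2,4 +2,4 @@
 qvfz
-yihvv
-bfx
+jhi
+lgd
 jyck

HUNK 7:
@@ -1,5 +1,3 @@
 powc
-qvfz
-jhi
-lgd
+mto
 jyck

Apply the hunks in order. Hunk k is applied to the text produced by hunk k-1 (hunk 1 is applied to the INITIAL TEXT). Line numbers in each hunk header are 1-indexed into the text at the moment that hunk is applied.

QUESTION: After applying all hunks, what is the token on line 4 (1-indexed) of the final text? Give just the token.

Answer: eivf

Derivation:
Hunk 1: at line 1 remove [wxch,wmt,yrxl] add [qvfz] -> 8 lines: powc qvfz gbq jyck eivf cql kwvbo ryo
Hunk 2: at line 1 remove [gbq] add [mdsl,nhwjr,dxm] -> 10 lines: powc qvfz mdsl nhwjr dxm jyck eivf cql kwvbo ryo
Hunk 3: at line 3 remove [dxm] add [hilkm,bfx] -> 11 lines: powc qvfz mdsl nhwjr hilkm bfx jyck eivf cql kwvbo ryo
Hunk 4: at line 3 remove [hilkm] add [jzpe] -> 11 lines: powc qvfz mdsl nhwjr jzpe bfx jyck eivf cql kwvbo ryo
Hunk 5: at line 1 remove [mdsl,nhwjr,jzpe] add [yihvv] -> 9 lines: powc qvfz yihvv bfx jyck eivf cql kwvbo ryo
Hunk 6: at line 2 remove [yihvv,bfx] add [jhi,lgd] -> 9 lines: powc qvfz jhi lgd jyck eivf cql kwvbo ryo
Hunk 7: at line 1 remove [qvfz,jhi,lgd] add [mto] -> 7 lines: powc mto jyck eivf cql kwvbo ryo
Final line 4: eivf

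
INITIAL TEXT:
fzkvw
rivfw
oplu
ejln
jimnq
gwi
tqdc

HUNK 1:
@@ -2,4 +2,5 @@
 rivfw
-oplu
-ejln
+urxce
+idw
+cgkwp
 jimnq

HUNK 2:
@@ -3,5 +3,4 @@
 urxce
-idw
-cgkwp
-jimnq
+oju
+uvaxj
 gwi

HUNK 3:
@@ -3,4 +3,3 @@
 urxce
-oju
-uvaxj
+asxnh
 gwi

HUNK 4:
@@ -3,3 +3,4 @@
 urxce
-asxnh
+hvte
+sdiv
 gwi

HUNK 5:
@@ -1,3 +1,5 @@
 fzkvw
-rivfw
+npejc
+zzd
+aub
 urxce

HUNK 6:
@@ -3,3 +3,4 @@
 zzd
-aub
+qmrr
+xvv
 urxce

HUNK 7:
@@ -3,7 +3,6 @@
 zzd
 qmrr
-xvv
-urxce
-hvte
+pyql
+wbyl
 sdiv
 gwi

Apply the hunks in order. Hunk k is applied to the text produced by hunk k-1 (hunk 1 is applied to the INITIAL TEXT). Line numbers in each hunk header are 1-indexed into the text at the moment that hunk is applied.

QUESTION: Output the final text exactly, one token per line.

Answer: fzkvw
npejc
zzd
qmrr
pyql
wbyl
sdiv
gwi
tqdc

Derivation:
Hunk 1: at line 2 remove [oplu,ejln] add [urxce,idw,cgkwp] -> 8 lines: fzkvw rivfw urxce idw cgkwp jimnq gwi tqdc
Hunk 2: at line 3 remove [idw,cgkwp,jimnq] add [oju,uvaxj] -> 7 lines: fzkvw rivfw urxce oju uvaxj gwi tqdc
Hunk 3: at line 3 remove [oju,uvaxj] add [asxnh] -> 6 lines: fzkvw rivfw urxce asxnh gwi tqdc
Hunk 4: at line 3 remove [asxnh] add [hvte,sdiv] -> 7 lines: fzkvw rivfw urxce hvte sdiv gwi tqdc
Hunk 5: at line 1 remove [rivfw] add [npejc,zzd,aub] -> 9 lines: fzkvw npejc zzd aub urxce hvte sdiv gwi tqdc
Hunk 6: at line 3 remove [aub] add [qmrr,xvv] -> 10 lines: fzkvw npejc zzd qmrr xvv urxce hvte sdiv gwi tqdc
Hunk 7: at line 3 remove [xvv,urxce,hvte] add [pyql,wbyl] -> 9 lines: fzkvw npejc zzd qmrr pyql wbyl sdiv gwi tqdc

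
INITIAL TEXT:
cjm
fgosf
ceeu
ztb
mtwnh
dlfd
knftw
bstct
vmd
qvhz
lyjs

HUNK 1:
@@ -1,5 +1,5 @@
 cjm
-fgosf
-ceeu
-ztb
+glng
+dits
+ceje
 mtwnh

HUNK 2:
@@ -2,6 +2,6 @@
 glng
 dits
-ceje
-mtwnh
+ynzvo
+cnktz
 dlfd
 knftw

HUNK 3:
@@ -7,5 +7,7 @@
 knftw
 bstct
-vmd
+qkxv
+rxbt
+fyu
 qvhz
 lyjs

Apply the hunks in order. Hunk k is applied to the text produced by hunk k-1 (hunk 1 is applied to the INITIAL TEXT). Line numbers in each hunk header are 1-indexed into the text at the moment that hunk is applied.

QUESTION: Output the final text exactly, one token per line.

Hunk 1: at line 1 remove [fgosf,ceeu,ztb] add [glng,dits,ceje] -> 11 lines: cjm glng dits ceje mtwnh dlfd knftw bstct vmd qvhz lyjs
Hunk 2: at line 2 remove [ceje,mtwnh] add [ynzvo,cnktz] -> 11 lines: cjm glng dits ynzvo cnktz dlfd knftw bstct vmd qvhz lyjs
Hunk 3: at line 7 remove [vmd] add [qkxv,rxbt,fyu] -> 13 lines: cjm glng dits ynzvo cnktz dlfd knftw bstct qkxv rxbt fyu qvhz lyjs

Answer: cjm
glng
dits
ynzvo
cnktz
dlfd
knftw
bstct
qkxv
rxbt
fyu
qvhz
lyjs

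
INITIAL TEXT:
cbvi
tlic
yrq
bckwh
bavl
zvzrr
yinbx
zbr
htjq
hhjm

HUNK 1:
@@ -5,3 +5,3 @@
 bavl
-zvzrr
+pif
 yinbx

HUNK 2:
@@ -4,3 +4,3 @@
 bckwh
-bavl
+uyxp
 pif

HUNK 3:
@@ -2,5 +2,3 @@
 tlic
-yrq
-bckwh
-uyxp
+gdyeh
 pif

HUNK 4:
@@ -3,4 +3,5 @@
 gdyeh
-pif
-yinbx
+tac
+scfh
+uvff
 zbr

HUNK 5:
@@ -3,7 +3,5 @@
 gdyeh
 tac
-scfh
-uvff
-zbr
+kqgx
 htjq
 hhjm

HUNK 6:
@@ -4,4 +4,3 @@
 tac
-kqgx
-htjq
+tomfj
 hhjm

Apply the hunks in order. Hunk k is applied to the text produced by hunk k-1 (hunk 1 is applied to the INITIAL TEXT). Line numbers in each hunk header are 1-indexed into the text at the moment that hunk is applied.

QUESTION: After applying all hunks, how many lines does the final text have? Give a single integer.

Answer: 6

Derivation:
Hunk 1: at line 5 remove [zvzrr] add [pif] -> 10 lines: cbvi tlic yrq bckwh bavl pif yinbx zbr htjq hhjm
Hunk 2: at line 4 remove [bavl] add [uyxp] -> 10 lines: cbvi tlic yrq bckwh uyxp pif yinbx zbr htjq hhjm
Hunk 3: at line 2 remove [yrq,bckwh,uyxp] add [gdyeh] -> 8 lines: cbvi tlic gdyeh pif yinbx zbr htjq hhjm
Hunk 4: at line 3 remove [pif,yinbx] add [tac,scfh,uvff] -> 9 lines: cbvi tlic gdyeh tac scfh uvff zbr htjq hhjm
Hunk 5: at line 3 remove [scfh,uvff,zbr] add [kqgx] -> 7 lines: cbvi tlic gdyeh tac kqgx htjq hhjm
Hunk 6: at line 4 remove [kqgx,htjq] add [tomfj] -> 6 lines: cbvi tlic gdyeh tac tomfj hhjm
Final line count: 6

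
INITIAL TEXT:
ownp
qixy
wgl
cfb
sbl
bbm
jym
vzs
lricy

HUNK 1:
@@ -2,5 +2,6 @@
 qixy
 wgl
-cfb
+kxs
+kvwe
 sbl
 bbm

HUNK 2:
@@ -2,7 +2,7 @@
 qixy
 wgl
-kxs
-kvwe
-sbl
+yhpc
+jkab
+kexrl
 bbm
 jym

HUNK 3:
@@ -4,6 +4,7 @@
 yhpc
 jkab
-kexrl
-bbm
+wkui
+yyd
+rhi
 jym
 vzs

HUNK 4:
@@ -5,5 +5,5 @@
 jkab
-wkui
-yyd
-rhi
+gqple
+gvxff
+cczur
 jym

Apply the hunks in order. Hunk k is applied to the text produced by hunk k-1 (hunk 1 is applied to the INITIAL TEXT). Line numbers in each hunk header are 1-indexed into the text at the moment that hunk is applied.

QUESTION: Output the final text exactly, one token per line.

Hunk 1: at line 2 remove [cfb] add [kxs,kvwe] -> 10 lines: ownp qixy wgl kxs kvwe sbl bbm jym vzs lricy
Hunk 2: at line 2 remove [kxs,kvwe,sbl] add [yhpc,jkab,kexrl] -> 10 lines: ownp qixy wgl yhpc jkab kexrl bbm jym vzs lricy
Hunk 3: at line 4 remove [kexrl,bbm] add [wkui,yyd,rhi] -> 11 lines: ownp qixy wgl yhpc jkab wkui yyd rhi jym vzs lricy
Hunk 4: at line 5 remove [wkui,yyd,rhi] add [gqple,gvxff,cczur] -> 11 lines: ownp qixy wgl yhpc jkab gqple gvxff cczur jym vzs lricy

Answer: ownp
qixy
wgl
yhpc
jkab
gqple
gvxff
cczur
jym
vzs
lricy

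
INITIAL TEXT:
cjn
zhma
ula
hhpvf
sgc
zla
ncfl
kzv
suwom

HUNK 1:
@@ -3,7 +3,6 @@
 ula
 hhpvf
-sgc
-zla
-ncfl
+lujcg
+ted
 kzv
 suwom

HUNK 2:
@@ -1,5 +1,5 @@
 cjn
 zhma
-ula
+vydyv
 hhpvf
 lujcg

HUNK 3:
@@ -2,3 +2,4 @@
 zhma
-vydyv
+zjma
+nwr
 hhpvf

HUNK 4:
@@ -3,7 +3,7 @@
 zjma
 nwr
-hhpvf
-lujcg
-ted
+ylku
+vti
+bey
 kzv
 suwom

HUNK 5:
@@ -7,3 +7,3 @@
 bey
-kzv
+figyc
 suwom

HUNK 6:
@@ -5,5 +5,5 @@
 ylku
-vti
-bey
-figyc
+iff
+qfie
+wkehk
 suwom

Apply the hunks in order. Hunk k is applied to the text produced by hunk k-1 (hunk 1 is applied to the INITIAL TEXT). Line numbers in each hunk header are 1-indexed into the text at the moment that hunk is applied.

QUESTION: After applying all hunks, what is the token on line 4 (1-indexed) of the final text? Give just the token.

Hunk 1: at line 3 remove [sgc,zla,ncfl] add [lujcg,ted] -> 8 lines: cjn zhma ula hhpvf lujcg ted kzv suwom
Hunk 2: at line 1 remove [ula] add [vydyv] -> 8 lines: cjn zhma vydyv hhpvf lujcg ted kzv suwom
Hunk 3: at line 2 remove [vydyv] add [zjma,nwr] -> 9 lines: cjn zhma zjma nwr hhpvf lujcg ted kzv suwom
Hunk 4: at line 3 remove [hhpvf,lujcg,ted] add [ylku,vti,bey] -> 9 lines: cjn zhma zjma nwr ylku vti bey kzv suwom
Hunk 5: at line 7 remove [kzv] add [figyc] -> 9 lines: cjn zhma zjma nwr ylku vti bey figyc suwom
Hunk 6: at line 5 remove [vti,bey,figyc] add [iff,qfie,wkehk] -> 9 lines: cjn zhma zjma nwr ylku iff qfie wkehk suwom
Final line 4: nwr

Answer: nwr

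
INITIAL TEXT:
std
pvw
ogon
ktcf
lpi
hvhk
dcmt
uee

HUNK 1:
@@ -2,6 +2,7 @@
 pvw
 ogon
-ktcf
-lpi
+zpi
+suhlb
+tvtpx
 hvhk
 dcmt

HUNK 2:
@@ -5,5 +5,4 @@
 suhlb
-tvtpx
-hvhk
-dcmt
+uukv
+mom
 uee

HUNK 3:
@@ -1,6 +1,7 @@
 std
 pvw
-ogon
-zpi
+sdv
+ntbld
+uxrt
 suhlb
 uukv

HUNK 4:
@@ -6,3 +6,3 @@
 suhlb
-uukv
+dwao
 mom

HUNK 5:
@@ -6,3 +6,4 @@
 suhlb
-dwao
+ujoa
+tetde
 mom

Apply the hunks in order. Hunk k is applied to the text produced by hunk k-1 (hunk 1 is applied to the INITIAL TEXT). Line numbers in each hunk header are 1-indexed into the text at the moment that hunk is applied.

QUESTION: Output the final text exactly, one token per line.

Hunk 1: at line 2 remove [ktcf,lpi] add [zpi,suhlb,tvtpx] -> 9 lines: std pvw ogon zpi suhlb tvtpx hvhk dcmt uee
Hunk 2: at line 5 remove [tvtpx,hvhk,dcmt] add [uukv,mom] -> 8 lines: std pvw ogon zpi suhlb uukv mom uee
Hunk 3: at line 1 remove [ogon,zpi] add [sdv,ntbld,uxrt] -> 9 lines: std pvw sdv ntbld uxrt suhlb uukv mom uee
Hunk 4: at line 6 remove [uukv] add [dwao] -> 9 lines: std pvw sdv ntbld uxrt suhlb dwao mom uee
Hunk 5: at line 6 remove [dwao] add [ujoa,tetde] -> 10 lines: std pvw sdv ntbld uxrt suhlb ujoa tetde mom uee

Answer: std
pvw
sdv
ntbld
uxrt
suhlb
ujoa
tetde
mom
uee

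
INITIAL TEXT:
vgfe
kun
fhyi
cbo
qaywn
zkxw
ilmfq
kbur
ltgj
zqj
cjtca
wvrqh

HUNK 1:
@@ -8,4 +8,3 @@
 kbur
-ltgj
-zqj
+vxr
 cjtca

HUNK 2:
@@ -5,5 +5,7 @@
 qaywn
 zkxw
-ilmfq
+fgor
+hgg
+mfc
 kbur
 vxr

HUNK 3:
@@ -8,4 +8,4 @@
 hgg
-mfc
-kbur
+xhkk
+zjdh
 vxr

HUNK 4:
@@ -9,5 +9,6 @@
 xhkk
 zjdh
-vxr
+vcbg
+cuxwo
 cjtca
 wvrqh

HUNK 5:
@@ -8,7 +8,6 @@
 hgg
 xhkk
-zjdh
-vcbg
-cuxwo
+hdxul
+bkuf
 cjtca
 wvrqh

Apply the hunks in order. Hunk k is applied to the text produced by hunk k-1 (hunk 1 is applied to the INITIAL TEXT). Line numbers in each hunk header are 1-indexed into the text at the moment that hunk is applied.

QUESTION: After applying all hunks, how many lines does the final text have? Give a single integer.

Hunk 1: at line 8 remove [ltgj,zqj] add [vxr] -> 11 lines: vgfe kun fhyi cbo qaywn zkxw ilmfq kbur vxr cjtca wvrqh
Hunk 2: at line 5 remove [ilmfq] add [fgor,hgg,mfc] -> 13 lines: vgfe kun fhyi cbo qaywn zkxw fgor hgg mfc kbur vxr cjtca wvrqh
Hunk 3: at line 8 remove [mfc,kbur] add [xhkk,zjdh] -> 13 lines: vgfe kun fhyi cbo qaywn zkxw fgor hgg xhkk zjdh vxr cjtca wvrqh
Hunk 4: at line 9 remove [vxr] add [vcbg,cuxwo] -> 14 lines: vgfe kun fhyi cbo qaywn zkxw fgor hgg xhkk zjdh vcbg cuxwo cjtca wvrqh
Hunk 5: at line 8 remove [zjdh,vcbg,cuxwo] add [hdxul,bkuf] -> 13 lines: vgfe kun fhyi cbo qaywn zkxw fgor hgg xhkk hdxul bkuf cjtca wvrqh
Final line count: 13

Answer: 13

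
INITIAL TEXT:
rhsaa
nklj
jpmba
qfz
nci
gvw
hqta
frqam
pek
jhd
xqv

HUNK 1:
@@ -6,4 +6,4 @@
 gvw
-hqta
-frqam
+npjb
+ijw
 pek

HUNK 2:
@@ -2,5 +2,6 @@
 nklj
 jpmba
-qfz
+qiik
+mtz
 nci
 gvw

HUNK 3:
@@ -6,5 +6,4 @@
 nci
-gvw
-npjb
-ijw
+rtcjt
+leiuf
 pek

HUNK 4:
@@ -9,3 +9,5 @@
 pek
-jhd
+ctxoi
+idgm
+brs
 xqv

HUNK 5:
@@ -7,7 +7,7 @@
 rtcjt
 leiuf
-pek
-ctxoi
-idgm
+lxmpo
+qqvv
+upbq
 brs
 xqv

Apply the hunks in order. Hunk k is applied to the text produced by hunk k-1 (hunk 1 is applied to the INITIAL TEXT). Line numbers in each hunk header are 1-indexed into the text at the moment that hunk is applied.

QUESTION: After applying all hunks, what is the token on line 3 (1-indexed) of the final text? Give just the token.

Hunk 1: at line 6 remove [hqta,frqam] add [npjb,ijw] -> 11 lines: rhsaa nklj jpmba qfz nci gvw npjb ijw pek jhd xqv
Hunk 2: at line 2 remove [qfz] add [qiik,mtz] -> 12 lines: rhsaa nklj jpmba qiik mtz nci gvw npjb ijw pek jhd xqv
Hunk 3: at line 6 remove [gvw,npjb,ijw] add [rtcjt,leiuf] -> 11 lines: rhsaa nklj jpmba qiik mtz nci rtcjt leiuf pek jhd xqv
Hunk 4: at line 9 remove [jhd] add [ctxoi,idgm,brs] -> 13 lines: rhsaa nklj jpmba qiik mtz nci rtcjt leiuf pek ctxoi idgm brs xqv
Hunk 5: at line 7 remove [pek,ctxoi,idgm] add [lxmpo,qqvv,upbq] -> 13 lines: rhsaa nklj jpmba qiik mtz nci rtcjt leiuf lxmpo qqvv upbq brs xqv
Final line 3: jpmba

Answer: jpmba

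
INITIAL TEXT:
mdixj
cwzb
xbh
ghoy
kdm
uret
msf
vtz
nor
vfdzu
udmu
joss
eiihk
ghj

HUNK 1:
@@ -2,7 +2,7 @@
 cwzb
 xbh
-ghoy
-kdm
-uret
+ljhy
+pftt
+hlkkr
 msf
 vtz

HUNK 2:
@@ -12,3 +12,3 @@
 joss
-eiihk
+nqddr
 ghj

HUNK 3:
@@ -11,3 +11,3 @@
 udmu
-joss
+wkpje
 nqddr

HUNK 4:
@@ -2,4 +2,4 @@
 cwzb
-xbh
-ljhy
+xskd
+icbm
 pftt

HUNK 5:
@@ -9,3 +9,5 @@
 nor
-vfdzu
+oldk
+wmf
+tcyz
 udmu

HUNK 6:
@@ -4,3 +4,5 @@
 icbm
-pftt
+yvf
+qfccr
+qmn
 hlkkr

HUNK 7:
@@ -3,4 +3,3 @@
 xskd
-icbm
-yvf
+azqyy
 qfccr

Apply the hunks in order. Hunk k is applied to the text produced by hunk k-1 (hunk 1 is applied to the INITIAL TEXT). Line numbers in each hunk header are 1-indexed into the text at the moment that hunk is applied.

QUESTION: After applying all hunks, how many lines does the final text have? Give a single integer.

Hunk 1: at line 2 remove [ghoy,kdm,uret] add [ljhy,pftt,hlkkr] -> 14 lines: mdixj cwzb xbh ljhy pftt hlkkr msf vtz nor vfdzu udmu joss eiihk ghj
Hunk 2: at line 12 remove [eiihk] add [nqddr] -> 14 lines: mdixj cwzb xbh ljhy pftt hlkkr msf vtz nor vfdzu udmu joss nqddr ghj
Hunk 3: at line 11 remove [joss] add [wkpje] -> 14 lines: mdixj cwzb xbh ljhy pftt hlkkr msf vtz nor vfdzu udmu wkpje nqddr ghj
Hunk 4: at line 2 remove [xbh,ljhy] add [xskd,icbm] -> 14 lines: mdixj cwzb xskd icbm pftt hlkkr msf vtz nor vfdzu udmu wkpje nqddr ghj
Hunk 5: at line 9 remove [vfdzu] add [oldk,wmf,tcyz] -> 16 lines: mdixj cwzb xskd icbm pftt hlkkr msf vtz nor oldk wmf tcyz udmu wkpje nqddr ghj
Hunk 6: at line 4 remove [pftt] add [yvf,qfccr,qmn] -> 18 lines: mdixj cwzb xskd icbm yvf qfccr qmn hlkkr msf vtz nor oldk wmf tcyz udmu wkpje nqddr ghj
Hunk 7: at line 3 remove [icbm,yvf] add [azqyy] -> 17 lines: mdixj cwzb xskd azqyy qfccr qmn hlkkr msf vtz nor oldk wmf tcyz udmu wkpje nqddr ghj
Final line count: 17

Answer: 17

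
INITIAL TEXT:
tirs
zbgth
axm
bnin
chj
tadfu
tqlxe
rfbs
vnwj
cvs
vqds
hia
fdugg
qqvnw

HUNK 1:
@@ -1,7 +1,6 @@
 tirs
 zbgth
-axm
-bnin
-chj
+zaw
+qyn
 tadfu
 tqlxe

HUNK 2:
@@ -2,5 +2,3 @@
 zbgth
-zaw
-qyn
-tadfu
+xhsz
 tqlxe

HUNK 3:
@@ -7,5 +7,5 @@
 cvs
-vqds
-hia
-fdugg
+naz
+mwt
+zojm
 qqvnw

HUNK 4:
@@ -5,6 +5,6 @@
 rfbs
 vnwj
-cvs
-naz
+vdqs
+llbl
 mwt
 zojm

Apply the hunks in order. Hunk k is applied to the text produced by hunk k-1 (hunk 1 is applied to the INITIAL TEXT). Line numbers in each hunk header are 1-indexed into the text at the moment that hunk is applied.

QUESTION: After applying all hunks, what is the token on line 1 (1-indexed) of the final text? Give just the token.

Hunk 1: at line 1 remove [axm,bnin,chj] add [zaw,qyn] -> 13 lines: tirs zbgth zaw qyn tadfu tqlxe rfbs vnwj cvs vqds hia fdugg qqvnw
Hunk 2: at line 2 remove [zaw,qyn,tadfu] add [xhsz] -> 11 lines: tirs zbgth xhsz tqlxe rfbs vnwj cvs vqds hia fdugg qqvnw
Hunk 3: at line 7 remove [vqds,hia,fdugg] add [naz,mwt,zojm] -> 11 lines: tirs zbgth xhsz tqlxe rfbs vnwj cvs naz mwt zojm qqvnw
Hunk 4: at line 5 remove [cvs,naz] add [vdqs,llbl] -> 11 lines: tirs zbgth xhsz tqlxe rfbs vnwj vdqs llbl mwt zojm qqvnw
Final line 1: tirs

Answer: tirs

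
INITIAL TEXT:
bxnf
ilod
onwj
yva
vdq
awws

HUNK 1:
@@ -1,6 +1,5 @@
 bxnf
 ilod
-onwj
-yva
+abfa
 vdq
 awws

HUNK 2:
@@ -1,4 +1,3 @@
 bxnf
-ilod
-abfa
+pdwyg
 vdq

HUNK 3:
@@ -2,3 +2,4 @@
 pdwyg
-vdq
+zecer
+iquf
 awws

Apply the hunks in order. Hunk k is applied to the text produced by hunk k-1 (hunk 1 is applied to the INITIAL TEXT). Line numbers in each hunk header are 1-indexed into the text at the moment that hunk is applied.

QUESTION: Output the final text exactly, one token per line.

Answer: bxnf
pdwyg
zecer
iquf
awws

Derivation:
Hunk 1: at line 1 remove [onwj,yva] add [abfa] -> 5 lines: bxnf ilod abfa vdq awws
Hunk 2: at line 1 remove [ilod,abfa] add [pdwyg] -> 4 lines: bxnf pdwyg vdq awws
Hunk 3: at line 2 remove [vdq] add [zecer,iquf] -> 5 lines: bxnf pdwyg zecer iquf awws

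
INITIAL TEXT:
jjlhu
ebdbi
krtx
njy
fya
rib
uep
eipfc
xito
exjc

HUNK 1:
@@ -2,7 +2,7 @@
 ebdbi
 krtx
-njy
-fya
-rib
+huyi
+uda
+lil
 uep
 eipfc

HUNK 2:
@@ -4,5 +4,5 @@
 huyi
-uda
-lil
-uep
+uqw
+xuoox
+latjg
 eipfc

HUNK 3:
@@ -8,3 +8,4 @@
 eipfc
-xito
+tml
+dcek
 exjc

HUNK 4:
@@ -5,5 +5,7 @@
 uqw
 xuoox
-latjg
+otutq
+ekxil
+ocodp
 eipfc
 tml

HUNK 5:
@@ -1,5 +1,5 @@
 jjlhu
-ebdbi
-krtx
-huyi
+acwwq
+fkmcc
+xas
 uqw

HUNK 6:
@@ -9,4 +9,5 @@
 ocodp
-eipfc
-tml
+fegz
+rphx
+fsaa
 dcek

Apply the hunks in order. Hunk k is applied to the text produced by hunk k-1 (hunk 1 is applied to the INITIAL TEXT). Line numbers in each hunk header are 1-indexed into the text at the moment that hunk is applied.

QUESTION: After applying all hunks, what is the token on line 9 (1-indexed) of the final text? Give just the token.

Hunk 1: at line 2 remove [njy,fya,rib] add [huyi,uda,lil] -> 10 lines: jjlhu ebdbi krtx huyi uda lil uep eipfc xito exjc
Hunk 2: at line 4 remove [uda,lil,uep] add [uqw,xuoox,latjg] -> 10 lines: jjlhu ebdbi krtx huyi uqw xuoox latjg eipfc xito exjc
Hunk 3: at line 8 remove [xito] add [tml,dcek] -> 11 lines: jjlhu ebdbi krtx huyi uqw xuoox latjg eipfc tml dcek exjc
Hunk 4: at line 5 remove [latjg] add [otutq,ekxil,ocodp] -> 13 lines: jjlhu ebdbi krtx huyi uqw xuoox otutq ekxil ocodp eipfc tml dcek exjc
Hunk 5: at line 1 remove [ebdbi,krtx,huyi] add [acwwq,fkmcc,xas] -> 13 lines: jjlhu acwwq fkmcc xas uqw xuoox otutq ekxil ocodp eipfc tml dcek exjc
Hunk 6: at line 9 remove [eipfc,tml] add [fegz,rphx,fsaa] -> 14 lines: jjlhu acwwq fkmcc xas uqw xuoox otutq ekxil ocodp fegz rphx fsaa dcek exjc
Final line 9: ocodp

Answer: ocodp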